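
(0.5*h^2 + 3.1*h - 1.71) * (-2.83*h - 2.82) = -1.415*h^3 - 10.183*h^2 - 3.9027*h + 4.8222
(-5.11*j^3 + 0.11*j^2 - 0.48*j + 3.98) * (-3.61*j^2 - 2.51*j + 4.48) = 18.4471*j^5 + 12.429*j^4 - 21.4361*j^3 - 12.6702*j^2 - 12.1402*j + 17.8304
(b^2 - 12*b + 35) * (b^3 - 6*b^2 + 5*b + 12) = b^5 - 18*b^4 + 112*b^3 - 258*b^2 + 31*b + 420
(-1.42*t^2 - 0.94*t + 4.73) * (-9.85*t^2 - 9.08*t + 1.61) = 13.987*t^4 + 22.1526*t^3 - 40.3415*t^2 - 44.4618*t + 7.6153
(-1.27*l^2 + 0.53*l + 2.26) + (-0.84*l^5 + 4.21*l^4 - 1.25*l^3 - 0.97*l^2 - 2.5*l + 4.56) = -0.84*l^5 + 4.21*l^4 - 1.25*l^3 - 2.24*l^2 - 1.97*l + 6.82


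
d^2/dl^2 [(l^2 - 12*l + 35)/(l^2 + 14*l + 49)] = 4*(161 - 13*l)/(l^4 + 28*l^3 + 294*l^2 + 1372*l + 2401)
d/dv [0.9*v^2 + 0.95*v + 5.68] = 1.8*v + 0.95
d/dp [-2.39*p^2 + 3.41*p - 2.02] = 3.41 - 4.78*p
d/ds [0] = 0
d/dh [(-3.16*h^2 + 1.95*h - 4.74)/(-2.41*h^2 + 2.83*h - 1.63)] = (-4.2433*h^2 - 12.5452*h + 10.2357)/(5.8081*h^4 - 13.6406*h^3 + 15.8655*h^2 - 9.2258*h + 2.6569)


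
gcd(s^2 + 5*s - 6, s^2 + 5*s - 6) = s^2 + 5*s - 6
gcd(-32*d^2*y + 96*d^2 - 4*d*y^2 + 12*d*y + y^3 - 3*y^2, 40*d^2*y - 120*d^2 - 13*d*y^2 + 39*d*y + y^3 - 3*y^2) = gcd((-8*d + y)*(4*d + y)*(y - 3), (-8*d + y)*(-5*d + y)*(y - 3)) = -8*d*y + 24*d + y^2 - 3*y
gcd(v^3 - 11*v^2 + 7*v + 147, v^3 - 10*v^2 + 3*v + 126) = v^2 - 4*v - 21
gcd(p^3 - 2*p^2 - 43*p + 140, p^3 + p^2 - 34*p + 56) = p^2 + 3*p - 28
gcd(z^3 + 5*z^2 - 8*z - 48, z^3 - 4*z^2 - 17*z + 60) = z^2 + z - 12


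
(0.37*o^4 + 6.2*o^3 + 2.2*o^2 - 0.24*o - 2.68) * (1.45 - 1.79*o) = -0.6623*o^5 - 10.5615*o^4 + 5.052*o^3 + 3.6196*o^2 + 4.4492*o - 3.886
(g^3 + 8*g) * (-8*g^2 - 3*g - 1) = -8*g^5 - 3*g^4 - 65*g^3 - 24*g^2 - 8*g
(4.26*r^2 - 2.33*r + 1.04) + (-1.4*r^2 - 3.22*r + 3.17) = 2.86*r^2 - 5.55*r + 4.21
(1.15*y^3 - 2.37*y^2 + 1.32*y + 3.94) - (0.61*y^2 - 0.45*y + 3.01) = 1.15*y^3 - 2.98*y^2 + 1.77*y + 0.93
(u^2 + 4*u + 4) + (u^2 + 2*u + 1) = 2*u^2 + 6*u + 5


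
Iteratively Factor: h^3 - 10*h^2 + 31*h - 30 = (h - 2)*(h^2 - 8*h + 15) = (h - 3)*(h - 2)*(h - 5)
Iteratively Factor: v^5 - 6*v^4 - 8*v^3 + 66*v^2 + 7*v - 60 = (v + 3)*(v^4 - 9*v^3 + 19*v^2 + 9*v - 20) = (v - 4)*(v + 3)*(v^3 - 5*v^2 - v + 5) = (v - 4)*(v + 1)*(v + 3)*(v^2 - 6*v + 5) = (v - 5)*(v - 4)*(v + 1)*(v + 3)*(v - 1)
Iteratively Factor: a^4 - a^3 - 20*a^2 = (a + 4)*(a^3 - 5*a^2) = a*(a + 4)*(a^2 - 5*a) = a^2*(a + 4)*(a - 5)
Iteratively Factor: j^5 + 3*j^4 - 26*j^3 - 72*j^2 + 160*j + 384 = (j - 4)*(j^4 + 7*j^3 + 2*j^2 - 64*j - 96) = (j - 4)*(j + 2)*(j^3 + 5*j^2 - 8*j - 48) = (j - 4)*(j - 3)*(j + 2)*(j^2 + 8*j + 16) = (j - 4)*(j - 3)*(j + 2)*(j + 4)*(j + 4)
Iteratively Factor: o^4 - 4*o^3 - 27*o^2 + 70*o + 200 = (o - 5)*(o^3 + o^2 - 22*o - 40) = (o - 5)*(o + 2)*(o^2 - o - 20) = (o - 5)*(o + 2)*(o + 4)*(o - 5)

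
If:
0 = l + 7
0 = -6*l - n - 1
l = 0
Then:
No Solution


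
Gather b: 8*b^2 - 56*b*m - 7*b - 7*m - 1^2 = 8*b^2 + b*(-56*m - 7) - 7*m - 1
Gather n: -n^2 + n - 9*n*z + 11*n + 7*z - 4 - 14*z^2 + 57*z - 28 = -n^2 + n*(12 - 9*z) - 14*z^2 + 64*z - 32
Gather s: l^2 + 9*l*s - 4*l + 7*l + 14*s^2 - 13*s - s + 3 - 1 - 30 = l^2 + 3*l + 14*s^2 + s*(9*l - 14) - 28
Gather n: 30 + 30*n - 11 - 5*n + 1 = 25*n + 20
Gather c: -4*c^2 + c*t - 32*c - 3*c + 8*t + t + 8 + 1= -4*c^2 + c*(t - 35) + 9*t + 9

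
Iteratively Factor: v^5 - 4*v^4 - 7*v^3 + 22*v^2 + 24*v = (v - 4)*(v^4 - 7*v^2 - 6*v) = (v - 4)*(v - 3)*(v^3 + 3*v^2 + 2*v) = (v - 4)*(v - 3)*(v + 2)*(v^2 + v) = (v - 4)*(v - 3)*(v + 1)*(v + 2)*(v)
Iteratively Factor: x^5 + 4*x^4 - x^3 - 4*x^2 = (x - 1)*(x^4 + 5*x^3 + 4*x^2) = (x - 1)*(x + 1)*(x^3 + 4*x^2) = x*(x - 1)*(x + 1)*(x^2 + 4*x) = x^2*(x - 1)*(x + 1)*(x + 4)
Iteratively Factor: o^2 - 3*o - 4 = (o + 1)*(o - 4)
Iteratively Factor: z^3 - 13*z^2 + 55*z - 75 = (z - 5)*(z^2 - 8*z + 15) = (z - 5)*(z - 3)*(z - 5)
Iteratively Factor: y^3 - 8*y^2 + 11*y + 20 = (y - 4)*(y^2 - 4*y - 5) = (y - 4)*(y + 1)*(y - 5)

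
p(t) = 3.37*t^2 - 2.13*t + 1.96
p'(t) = 6.74*t - 2.13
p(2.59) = 19.05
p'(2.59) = 15.33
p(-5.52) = 116.40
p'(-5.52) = -39.33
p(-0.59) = 4.39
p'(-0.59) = -6.11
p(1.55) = 6.75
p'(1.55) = 8.32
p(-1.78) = 16.43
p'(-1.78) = -14.13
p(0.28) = 1.63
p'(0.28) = -0.24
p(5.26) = 84.00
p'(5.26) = 33.32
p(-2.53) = 28.92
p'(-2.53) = -19.18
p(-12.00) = 512.80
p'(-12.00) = -83.01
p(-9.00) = 294.10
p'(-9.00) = -62.79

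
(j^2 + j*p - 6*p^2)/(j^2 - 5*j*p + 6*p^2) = (-j - 3*p)/(-j + 3*p)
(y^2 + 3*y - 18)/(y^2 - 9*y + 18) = (y + 6)/(y - 6)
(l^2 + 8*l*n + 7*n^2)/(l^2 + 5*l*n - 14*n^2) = (l + n)/(l - 2*n)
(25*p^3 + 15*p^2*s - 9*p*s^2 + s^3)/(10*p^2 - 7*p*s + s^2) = (5*p^2 + 4*p*s - s^2)/(2*p - s)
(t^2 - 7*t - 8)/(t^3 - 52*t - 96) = (t + 1)/(t^2 + 8*t + 12)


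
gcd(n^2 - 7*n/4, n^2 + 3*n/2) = n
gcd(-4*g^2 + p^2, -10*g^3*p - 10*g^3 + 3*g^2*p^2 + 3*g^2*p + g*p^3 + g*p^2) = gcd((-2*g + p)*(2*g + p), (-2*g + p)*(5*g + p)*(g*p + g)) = -2*g + p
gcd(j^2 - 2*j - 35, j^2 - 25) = j + 5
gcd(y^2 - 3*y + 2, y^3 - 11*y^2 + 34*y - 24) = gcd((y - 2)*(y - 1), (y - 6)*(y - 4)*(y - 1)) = y - 1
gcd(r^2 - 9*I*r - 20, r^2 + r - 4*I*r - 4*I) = r - 4*I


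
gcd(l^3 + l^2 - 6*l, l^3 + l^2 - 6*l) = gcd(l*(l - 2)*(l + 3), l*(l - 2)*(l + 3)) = l^3 + l^2 - 6*l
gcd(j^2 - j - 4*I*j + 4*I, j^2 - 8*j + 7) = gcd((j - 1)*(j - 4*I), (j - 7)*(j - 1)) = j - 1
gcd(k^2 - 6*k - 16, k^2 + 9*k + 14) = k + 2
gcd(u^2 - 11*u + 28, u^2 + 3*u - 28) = u - 4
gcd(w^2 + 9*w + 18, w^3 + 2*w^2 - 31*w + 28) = 1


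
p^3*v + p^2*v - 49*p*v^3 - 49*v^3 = (p - 7*v)*(p + 7*v)*(p*v + v)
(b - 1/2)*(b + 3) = b^2 + 5*b/2 - 3/2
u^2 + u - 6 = (u - 2)*(u + 3)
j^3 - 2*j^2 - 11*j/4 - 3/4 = (j - 3)*(j + 1/2)^2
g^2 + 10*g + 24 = (g + 4)*(g + 6)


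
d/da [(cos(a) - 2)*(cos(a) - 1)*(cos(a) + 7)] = (-3*cos(a)^2 - 8*cos(a) + 19)*sin(a)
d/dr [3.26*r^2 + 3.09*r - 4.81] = 6.52*r + 3.09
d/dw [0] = 0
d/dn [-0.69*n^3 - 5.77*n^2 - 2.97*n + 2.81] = -2.07*n^2 - 11.54*n - 2.97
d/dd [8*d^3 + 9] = 24*d^2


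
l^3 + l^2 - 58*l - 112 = (l - 8)*(l + 2)*(l + 7)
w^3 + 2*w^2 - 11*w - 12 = (w - 3)*(w + 1)*(w + 4)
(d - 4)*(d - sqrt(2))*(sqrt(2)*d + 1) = sqrt(2)*d^3 - 4*sqrt(2)*d^2 - d^2 - sqrt(2)*d + 4*d + 4*sqrt(2)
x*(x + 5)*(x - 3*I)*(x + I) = x^4 + 5*x^3 - 2*I*x^3 + 3*x^2 - 10*I*x^2 + 15*x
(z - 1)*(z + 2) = z^2 + z - 2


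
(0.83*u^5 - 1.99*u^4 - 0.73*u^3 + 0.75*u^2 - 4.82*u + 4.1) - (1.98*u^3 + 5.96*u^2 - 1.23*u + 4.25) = 0.83*u^5 - 1.99*u^4 - 2.71*u^3 - 5.21*u^2 - 3.59*u - 0.15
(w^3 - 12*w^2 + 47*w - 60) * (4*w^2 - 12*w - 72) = 4*w^5 - 60*w^4 + 260*w^3 + 60*w^2 - 2664*w + 4320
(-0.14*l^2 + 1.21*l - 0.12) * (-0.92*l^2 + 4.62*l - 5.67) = 0.1288*l^4 - 1.76*l^3 + 6.4944*l^2 - 7.4151*l + 0.6804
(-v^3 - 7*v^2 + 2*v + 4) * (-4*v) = 4*v^4 + 28*v^3 - 8*v^2 - 16*v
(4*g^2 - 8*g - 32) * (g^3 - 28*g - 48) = 4*g^5 - 8*g^4 - 144*g^3 + 32*g^2 + 1280*g + 1536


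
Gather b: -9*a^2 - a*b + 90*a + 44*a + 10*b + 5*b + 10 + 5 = -9*a^2 + 134*a + b*(15 - a) + 15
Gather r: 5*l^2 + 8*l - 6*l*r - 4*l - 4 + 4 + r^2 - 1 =5*l^2 - 6*l*r + 4*l + r^2 - 1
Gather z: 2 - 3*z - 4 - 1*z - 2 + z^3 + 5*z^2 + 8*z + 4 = z^3 + 5*z^2 + 4*z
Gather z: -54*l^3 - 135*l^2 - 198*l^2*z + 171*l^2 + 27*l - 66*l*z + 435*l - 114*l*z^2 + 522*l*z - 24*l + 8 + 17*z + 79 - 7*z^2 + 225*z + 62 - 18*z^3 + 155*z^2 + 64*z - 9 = -54*l^3 + 36*l^2 + 438*l - 18*z^3 + z^2*(148 - 114*l) + z*(-198*l^2 + 456*l + 306) + 140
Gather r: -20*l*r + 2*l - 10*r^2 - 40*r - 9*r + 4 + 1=2*l - 10*r^2 + r*(-20*l - 49) + 5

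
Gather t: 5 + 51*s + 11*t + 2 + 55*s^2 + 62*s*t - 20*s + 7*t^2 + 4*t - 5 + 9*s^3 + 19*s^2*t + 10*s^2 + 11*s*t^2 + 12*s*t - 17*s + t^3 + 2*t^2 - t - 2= 9*s^3 + 65*s^2 + 14*s + t^3 + t^2*(11*s + 9) + t*(19*s^2 + 74*s + 14)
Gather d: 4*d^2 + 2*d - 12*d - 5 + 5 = 4*d^2 - 10*d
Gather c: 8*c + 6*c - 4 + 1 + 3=14*c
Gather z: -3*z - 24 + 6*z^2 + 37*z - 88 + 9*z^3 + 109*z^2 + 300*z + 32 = 9*z^3 + 115*z^2 + 334*z - 80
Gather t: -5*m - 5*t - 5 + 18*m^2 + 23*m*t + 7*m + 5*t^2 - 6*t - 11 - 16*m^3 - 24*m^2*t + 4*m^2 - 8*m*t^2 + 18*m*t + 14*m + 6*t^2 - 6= -16*m^3 + 22*m^2 + 16*m + t^2*(11 - 8*m) + t*(-24*m^2 + 41*m - 11) - 22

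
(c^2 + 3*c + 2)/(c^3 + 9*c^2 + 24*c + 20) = (c + 1)/(c^2 + 7*c + 10)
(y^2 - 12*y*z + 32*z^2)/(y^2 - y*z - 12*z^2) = (y - 8*z)/(y + 3*z)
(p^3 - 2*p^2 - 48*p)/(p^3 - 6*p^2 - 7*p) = (-p^2 + 2*p + 48)/(-p^2 + 6*p + 7)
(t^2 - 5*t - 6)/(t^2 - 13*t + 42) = (t + 1)/(t - 7)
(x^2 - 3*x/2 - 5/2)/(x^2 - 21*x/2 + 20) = (x + 1)/(x - 8)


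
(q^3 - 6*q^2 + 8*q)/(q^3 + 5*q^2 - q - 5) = q*(q^2 - 6*q + 8)/(q^3 + 5*q^2 - q - 5)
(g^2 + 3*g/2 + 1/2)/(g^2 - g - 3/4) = 2*(g + 1)/(2*g - 3)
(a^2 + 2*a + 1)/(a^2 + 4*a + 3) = (a + 1)/(a + 3)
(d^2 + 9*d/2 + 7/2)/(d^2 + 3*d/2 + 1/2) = (2*d + 7)/(2*d + 1)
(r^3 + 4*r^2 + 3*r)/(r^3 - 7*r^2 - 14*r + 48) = r*(r + 1)/(r^2 - 10*r + 16)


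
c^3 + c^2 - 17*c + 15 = (c - 3)*(c - 1)*(c + 5)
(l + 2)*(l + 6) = l^2 + 8*l + 12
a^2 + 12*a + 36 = (a + 6)^2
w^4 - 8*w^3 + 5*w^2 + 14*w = w*(w - 7)*(w - 2)*(w + 1)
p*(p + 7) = p^2 + 7*p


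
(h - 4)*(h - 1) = h^2 - 5*h + 4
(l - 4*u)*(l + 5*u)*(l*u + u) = l^3*u + l^2*u^2 + l^2*u - 20*l*u^3 + l*u^2 - 20*u^3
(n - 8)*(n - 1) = n^2 - 9*n + 8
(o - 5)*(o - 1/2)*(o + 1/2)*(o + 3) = o^4 - 2*o^3 - 61*o^2/4 + o/2 + 15/4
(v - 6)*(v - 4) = v^2 - 10*v + 24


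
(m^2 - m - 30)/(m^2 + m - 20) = (m - 6)/(m - 4)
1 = 1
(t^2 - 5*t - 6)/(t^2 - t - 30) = (t + 1)/(t + 5)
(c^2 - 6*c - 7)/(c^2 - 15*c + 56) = (c + 1)/(c - 8)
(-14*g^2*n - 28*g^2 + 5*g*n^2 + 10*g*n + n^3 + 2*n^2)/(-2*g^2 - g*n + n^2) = (7*g*n + 14*g + n^2 + 2*n)/(g + n)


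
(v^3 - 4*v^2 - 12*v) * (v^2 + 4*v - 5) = v^5 - 33*v^3 - 28*v^2 + 60*v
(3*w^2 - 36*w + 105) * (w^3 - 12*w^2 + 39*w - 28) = 3*w^5 - 72*w^4 + 654*w^3 - 2748*w^2 + 5103*w - 2940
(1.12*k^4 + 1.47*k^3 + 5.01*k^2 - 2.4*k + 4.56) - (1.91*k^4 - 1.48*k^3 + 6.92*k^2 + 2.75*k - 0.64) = -0.79*k^4 + 2.95*k^3 - 1.91*k^2 - 5.15*k + 5.2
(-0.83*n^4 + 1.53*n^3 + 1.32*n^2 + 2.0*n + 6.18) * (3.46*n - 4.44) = -2.8718*n^5 + 8.979*n^4 - 2.226*n^3 + 1.0592*n^2 + 12.5028*n - 27.4392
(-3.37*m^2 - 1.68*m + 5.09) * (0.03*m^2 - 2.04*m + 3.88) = -0.1011*m^4 + 6.8244*m^3 - 9.4957*m^2 - 16.902*m + 19.7492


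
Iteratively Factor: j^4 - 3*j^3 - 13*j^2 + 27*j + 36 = (j - 3)*(j^3 - 13*j - 12) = (j - 3)*(j + 1)*(j^2 - j - 12) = (j - 3)*(j + 1)*(j + 3)*(j - 4)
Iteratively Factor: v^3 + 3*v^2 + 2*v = (v + 1)*(v^2 + 2*v) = (v + 1)*(v + 2)*(v)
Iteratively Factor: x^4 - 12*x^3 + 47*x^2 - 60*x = (x)*(x^3 - 12*x^2 + 47*x - 60) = x*(x - 5)*(x^2 - 7*x + 12) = x*(x - 5)*(x - 4)*(x - 3)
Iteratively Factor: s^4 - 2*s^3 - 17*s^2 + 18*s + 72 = (s + 3)*(s^3 - 5*s^2 - 2*s + 24) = (s + 2)*(s + 3)*(s^2 - 7*s + 12) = (s - 3)*(s + 2)*(s + 3)*(s - 4)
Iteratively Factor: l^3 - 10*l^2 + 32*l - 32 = (l - 4)*(l^2 - 6*l + 8) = (l - 4)*(l - 2)*(l - 4)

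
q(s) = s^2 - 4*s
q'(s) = 2*s - 4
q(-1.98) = 11.84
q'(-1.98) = -7.96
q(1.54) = -3.79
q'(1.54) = -0.92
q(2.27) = -3.93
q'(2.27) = 0.54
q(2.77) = -3.41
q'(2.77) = 1.54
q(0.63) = -2.12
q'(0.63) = -2.74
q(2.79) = -3.38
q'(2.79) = 1.58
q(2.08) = -3.99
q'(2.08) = 0.16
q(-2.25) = 14.06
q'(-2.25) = -8.50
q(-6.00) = 60.00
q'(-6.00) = -16.00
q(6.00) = 12.00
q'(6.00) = 8.00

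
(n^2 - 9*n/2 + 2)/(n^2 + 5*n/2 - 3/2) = (n - 4)/(n + 3)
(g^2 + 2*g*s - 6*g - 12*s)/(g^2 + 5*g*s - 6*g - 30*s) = (g + 2*s)/(g + 5*s)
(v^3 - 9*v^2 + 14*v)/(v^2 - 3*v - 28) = v*(v - 2)/(v + 4)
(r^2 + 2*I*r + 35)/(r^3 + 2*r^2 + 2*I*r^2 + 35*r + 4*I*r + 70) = 1/(r + 2)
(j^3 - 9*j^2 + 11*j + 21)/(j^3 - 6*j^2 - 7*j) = (j - 3)/j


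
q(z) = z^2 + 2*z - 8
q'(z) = 2*z + 2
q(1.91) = -0.53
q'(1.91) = 5.82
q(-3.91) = -0.53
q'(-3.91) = -5.82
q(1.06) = -4.76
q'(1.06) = 4.12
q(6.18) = 42.55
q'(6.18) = 14.36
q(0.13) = -7.72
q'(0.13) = 2.26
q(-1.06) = -9.00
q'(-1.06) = -0.12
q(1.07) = -4.72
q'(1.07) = 4.14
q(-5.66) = 12.72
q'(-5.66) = -9.32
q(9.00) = 91.00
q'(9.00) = 20.00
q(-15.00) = 187.00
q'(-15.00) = -28.00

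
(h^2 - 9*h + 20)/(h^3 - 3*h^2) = (h^2 - 9*h + 20)/(h^2*(h - 3))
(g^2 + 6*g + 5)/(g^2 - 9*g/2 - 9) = 2*(g^2 + 6*g + 5)/(2*g^2 - 9*g - 18)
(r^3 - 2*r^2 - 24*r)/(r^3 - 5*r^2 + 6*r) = (r^2 - 2*r - 24)/(r^2 - 5*r + 6)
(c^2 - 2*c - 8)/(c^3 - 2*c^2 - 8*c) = 1/c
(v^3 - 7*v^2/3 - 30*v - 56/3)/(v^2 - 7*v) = v + 14/3 + 8/(3*v)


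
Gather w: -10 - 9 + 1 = -18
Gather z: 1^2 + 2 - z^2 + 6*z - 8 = -z^2 + 6*z - 5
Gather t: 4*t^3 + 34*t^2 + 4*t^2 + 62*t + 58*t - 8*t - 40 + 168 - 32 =4*t^3 + 38*t^2 + 112*t + 96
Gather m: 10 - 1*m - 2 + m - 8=0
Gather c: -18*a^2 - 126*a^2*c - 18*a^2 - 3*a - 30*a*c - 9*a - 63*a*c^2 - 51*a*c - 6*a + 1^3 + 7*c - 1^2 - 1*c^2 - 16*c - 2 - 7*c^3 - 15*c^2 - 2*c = -36*a^2 - 18*a - 7*c^3 + c^2*(-63*a - 16) + c*(-126*a^2 - 81*a - 11) - 2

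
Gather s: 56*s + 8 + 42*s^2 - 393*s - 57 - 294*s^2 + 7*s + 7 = -252*s^2 - 330*s - 42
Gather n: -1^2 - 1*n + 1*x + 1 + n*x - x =n*(x - 1)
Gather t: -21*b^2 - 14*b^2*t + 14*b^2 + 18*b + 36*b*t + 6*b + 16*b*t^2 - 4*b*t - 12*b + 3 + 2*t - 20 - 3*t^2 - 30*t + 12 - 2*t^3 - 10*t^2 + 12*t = -7*b^2 + 12*b - 2*t^3 + t^2*(16*b - 13) + t*(-14*b^2 + 32*b - 16) - 5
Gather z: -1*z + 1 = 1 - z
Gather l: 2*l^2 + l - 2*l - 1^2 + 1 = 2*l^2 - l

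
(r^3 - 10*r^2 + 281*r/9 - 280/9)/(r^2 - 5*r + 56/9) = r - 5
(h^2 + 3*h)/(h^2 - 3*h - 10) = h*(h + 3)/(h^2 - 3*h - 10)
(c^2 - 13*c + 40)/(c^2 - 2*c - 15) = (c - 8)/(c + 3)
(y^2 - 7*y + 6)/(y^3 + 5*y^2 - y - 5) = (y - 6)/(y^2 + 6*y + 5)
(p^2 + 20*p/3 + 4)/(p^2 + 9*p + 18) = (p + 2/3)/(p + 3)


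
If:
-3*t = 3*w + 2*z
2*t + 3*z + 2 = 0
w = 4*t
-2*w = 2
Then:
No Solution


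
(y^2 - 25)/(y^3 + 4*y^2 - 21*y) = (y^2 - 25)/(y*(y^2 + 4*y - 21))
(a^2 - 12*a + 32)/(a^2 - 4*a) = (a - 8)/a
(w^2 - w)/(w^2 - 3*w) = (w - 1)/(w - 3)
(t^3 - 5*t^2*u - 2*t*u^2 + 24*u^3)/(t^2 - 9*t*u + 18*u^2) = (t^2 - 2*t*u - 8*u^2)/(t - 6*u)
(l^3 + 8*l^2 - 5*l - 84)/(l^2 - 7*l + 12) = (l^2 + 11*l + 28)/(l - 4)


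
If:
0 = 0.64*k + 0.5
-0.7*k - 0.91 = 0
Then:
No Solution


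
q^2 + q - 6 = (q - 2)*(q + 3)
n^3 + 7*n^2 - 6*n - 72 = (n - 3)*(n + 4)*(n + 6)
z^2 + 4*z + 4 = (z + 2)^2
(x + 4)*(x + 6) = x^2 + 10*x + 24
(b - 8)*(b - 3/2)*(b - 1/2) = b^3 - 10*b^2 + 67*b/4 - 6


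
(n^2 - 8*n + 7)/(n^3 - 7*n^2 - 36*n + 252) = (n - 1)/(n^2 - 36)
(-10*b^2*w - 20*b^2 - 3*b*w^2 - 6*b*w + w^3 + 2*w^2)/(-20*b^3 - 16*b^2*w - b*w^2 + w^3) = (w + 2)/(2*b + w)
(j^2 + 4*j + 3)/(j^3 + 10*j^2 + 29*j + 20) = (j + 3)/(j^2 + 9*j + 20)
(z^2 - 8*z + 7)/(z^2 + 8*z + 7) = (z^2 - 8*z + 7)/(z^2 + 8*z + 7)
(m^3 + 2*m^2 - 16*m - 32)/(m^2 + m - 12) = (m^2 - 2*m - 8)/(m - 3)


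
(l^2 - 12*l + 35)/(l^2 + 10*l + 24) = (l^2 - 12*l + 35)/(l^2 + 10*l + 24)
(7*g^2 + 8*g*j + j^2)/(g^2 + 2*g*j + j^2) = (7*g + j)/(g + j)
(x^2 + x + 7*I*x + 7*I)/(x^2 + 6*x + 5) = (x + 7*I)/(x + 5)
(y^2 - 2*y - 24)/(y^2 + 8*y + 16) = (y - 6)/(y + 4)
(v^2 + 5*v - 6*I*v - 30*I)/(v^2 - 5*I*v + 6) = (v + 5)/(v + I)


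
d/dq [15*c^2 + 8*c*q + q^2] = 8*c + 2*q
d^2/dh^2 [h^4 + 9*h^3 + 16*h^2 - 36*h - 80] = 12*h^2 + 54*h + 32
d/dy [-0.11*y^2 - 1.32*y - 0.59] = -0.22*y - 1.32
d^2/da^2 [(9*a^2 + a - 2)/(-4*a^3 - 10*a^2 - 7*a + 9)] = 4*(-72*a^6 - 24*a^5 + 414*a^4 - 535*a^3 - 939*a^2 + 183*a - 257)/(64*a^9 + 480*a^8 + 1536*a^7 + 2248*a^6 + 528*a^5 - 2742*a^4 - 2465*a^3 + 1107*a^2 + 1701*a - 729)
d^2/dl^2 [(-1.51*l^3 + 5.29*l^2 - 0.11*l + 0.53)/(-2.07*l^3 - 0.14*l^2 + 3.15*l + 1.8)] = (-1.4210854715202e-14*l^7 - 46.2094379999999*l^6 + 61.903764*l^5 - 166.506246*l^4 - 250.905032*l^3 + 68.962902*l^2 + 19.07442*l - 46.31157)/(8.869743*l^9 + 1.799658*l^8 - 40.370589*l^7 - 28.612936*l^6 + 58.303665*l^5 + 74.48301*l^4 - 6.37267499999999*l^3 - 52.2207*l^2 - 30.618*l - 5.832)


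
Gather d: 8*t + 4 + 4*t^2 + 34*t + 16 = 4*t^2 + 42*t + 20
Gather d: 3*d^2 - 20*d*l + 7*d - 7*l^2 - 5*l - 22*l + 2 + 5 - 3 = 3*d^2 + d*(7 - 20*l) - 7*l^2 - 27*l + 4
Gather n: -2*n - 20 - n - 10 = -3*n - 30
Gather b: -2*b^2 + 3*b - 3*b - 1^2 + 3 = 2 - 2*b^2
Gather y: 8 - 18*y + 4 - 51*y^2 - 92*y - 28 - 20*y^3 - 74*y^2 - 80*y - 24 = -20*y^3 - 125*y^2 - 190*y - 40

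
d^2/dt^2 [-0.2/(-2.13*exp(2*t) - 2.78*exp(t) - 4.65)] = (-(1.704*exp(t) + 0.556)*(2.13*exp(2*t) + 2.78*exp(t) + 4.65) + 0.2*(4.26*exp(t) + 2.78)*(8.52*exp(t) + 5.56)*exp(t))*exp(t)/(2.13*exp(2*t) + 2.78*exp(t) + 4.65)^3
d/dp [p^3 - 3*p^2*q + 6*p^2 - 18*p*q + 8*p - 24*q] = 3*p^2 - 6*p*q + 12*p - 18*q + 8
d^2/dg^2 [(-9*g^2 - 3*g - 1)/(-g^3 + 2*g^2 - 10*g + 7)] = 2*(9*g^6 + 9*g^5 - 282*g^4 + 587*g^3 - 210*g^2 - 165*g + 737)/(g^9 - 6*g^8 + 42*g^7 - 149*g^6 + 504*g^5 - 1104*g^4 + 1987*g^3 - 2394*g^2 + 1470*g - 343)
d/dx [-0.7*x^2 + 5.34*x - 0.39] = 5.34 - 1.4*x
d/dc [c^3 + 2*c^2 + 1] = c*(3*c + 4)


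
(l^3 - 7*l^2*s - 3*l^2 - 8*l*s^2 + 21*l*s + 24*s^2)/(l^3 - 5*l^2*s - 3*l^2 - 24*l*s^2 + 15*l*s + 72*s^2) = (l + s)/(l + 3*s)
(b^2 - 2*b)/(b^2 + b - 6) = b/(b + 3)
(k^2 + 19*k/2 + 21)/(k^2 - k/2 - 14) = (k + 6)/(k - 4)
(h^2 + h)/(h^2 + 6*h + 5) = h/(h + 5)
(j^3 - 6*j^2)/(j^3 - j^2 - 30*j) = j/(j + 5)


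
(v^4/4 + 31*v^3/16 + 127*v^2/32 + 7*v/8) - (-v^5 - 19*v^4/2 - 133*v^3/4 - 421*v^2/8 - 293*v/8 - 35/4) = v^5 + 39*v^4/4 + 563*v^3/16 + 1811*v^2/32 + 75*v/2 + 35/4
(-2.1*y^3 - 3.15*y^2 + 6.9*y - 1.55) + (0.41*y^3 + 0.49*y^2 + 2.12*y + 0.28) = -1.69*y^3 - 2.66*y^2 + 9.02*y - 1.27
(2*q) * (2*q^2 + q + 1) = 4*q^3 + 2*q^2 + 2*q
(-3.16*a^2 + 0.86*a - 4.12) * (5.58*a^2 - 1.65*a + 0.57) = -17.6328*a^4 + 10.0128*a^3 - 26.2098*a^2 + 7.2882*a - 2.3484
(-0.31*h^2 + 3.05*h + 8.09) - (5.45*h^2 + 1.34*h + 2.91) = -5.76*h^2 + 1.71*h + 5.18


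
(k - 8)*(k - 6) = k^2 - 14*k + 48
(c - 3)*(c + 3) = c^2 - 9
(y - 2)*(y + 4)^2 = y^3 + 6*y^2 - 32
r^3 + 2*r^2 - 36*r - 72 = (r - 6)*(r + 2)*(r + 6)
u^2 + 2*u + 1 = (u + 1)^2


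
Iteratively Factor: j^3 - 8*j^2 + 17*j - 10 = (j - 2)*(j^2 - 6*j + 5) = (j - 2)*(j - 1)*(j - 5)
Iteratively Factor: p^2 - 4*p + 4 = (p - 2)*(p - 2)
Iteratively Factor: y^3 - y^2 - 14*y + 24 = (y - 3)*(y^2 + 2*y - 8) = (y - 3)*(y - 2)*(y + 4)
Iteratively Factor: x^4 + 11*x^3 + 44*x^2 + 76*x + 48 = (x + 2)*(x^3 + 9*x^2 + 26*x + 24) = (x + 2)^2*(x^2 + 7*x + 12) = (x + 2)^2*(x + 3)*(x + 4)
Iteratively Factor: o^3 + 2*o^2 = (o)*(o^2 + 2*o) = o^2*(o + 2)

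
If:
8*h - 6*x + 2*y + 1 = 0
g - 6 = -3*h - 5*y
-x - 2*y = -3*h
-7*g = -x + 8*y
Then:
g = -303/586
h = 613/586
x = 1047/586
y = 198/293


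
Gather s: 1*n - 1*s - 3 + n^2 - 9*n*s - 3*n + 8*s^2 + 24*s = n^2 - 2*n + 8*s^2 + s*(23 - 9*n) - 3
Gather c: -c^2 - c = -c^2 - c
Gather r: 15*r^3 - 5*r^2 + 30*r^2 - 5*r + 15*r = 15*r^3 + 25*r^2 + 10*r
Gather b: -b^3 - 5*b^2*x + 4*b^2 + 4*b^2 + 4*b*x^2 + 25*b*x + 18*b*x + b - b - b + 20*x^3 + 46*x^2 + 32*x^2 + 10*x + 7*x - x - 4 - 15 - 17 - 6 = -b^3 + b^2*(8 - 5*x) + b*(4*x^2 + 43*x - 1) + 20*x^3 + 78*x^2 + 16*x - 42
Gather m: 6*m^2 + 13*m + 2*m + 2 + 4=6*m^2 + 15*m + 6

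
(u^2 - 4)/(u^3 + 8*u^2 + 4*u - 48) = (u + 2)/(u^2 + 10*u + 24)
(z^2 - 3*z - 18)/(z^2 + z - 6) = (z - 6)/(z - 2)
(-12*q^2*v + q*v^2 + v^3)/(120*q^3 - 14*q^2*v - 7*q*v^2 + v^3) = v*(-3*q + v)/(30*q^2 - 11*q*v + v^2)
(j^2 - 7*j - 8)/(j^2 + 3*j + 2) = (j - 8)/(j + 2)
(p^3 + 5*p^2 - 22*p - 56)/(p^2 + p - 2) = (p^2 + 3*p - 28)/(p - 1)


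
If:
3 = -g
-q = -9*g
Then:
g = -3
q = -27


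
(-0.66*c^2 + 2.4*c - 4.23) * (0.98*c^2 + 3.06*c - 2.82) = -0.6468*c^4 + 0.3324*c^3 + 5.0598*c^2 - 19.7118*c + 11.9286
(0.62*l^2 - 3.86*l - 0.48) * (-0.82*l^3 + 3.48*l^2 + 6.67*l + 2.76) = -0.5084*l^5 + 5.3228*l^4 - 8.9038*l^3 - 25.7054*l^2 - 13.8552*l - 1.3248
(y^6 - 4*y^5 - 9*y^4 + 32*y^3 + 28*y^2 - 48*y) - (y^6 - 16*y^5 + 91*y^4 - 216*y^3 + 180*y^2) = 12*y^5 - 100*y^4 + 248*y^3 - 152*y^2 - 48*y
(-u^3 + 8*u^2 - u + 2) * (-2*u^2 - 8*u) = 2*u^5 - 8*u^4 - 62*u^3 + 4*u^2 - 16*u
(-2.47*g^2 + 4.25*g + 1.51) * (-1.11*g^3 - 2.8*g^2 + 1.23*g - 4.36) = 2.7417*g^5 + 2.1985*g^4 - 16.6142*g^3 + 11.7687*g^2 - 16.6727*g - 6.5836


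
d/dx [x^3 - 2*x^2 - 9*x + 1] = 3*x^2 - 4*x - 9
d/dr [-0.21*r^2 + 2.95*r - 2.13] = 2.95 - 0.42*r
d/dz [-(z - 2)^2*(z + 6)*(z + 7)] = -4*z^3 - 27*z^2 + 12*z + 116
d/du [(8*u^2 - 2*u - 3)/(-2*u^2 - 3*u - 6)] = (-28*u^2 - 108*u + 3)/(4*u^4 + 12*u^3 + 33*u^2 + 36*u + 36)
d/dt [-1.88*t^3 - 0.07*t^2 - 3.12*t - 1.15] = -5.64*t^2 - 0.14*t - 3.12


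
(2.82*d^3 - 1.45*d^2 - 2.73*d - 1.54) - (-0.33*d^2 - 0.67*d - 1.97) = 2.82*d^3 - 1.12*d^2 - 2.06*d + 0.43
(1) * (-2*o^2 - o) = -2*o^2 - o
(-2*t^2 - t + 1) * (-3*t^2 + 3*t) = 6*t^4 - 3*t^3 - 6*t^2 + 3*t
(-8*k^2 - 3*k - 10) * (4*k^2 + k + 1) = -32*k^4 - 20*k^3 - 51*k^2 - 13*k - 10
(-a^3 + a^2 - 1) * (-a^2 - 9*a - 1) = a^5 + 8*a^4 - 8*a^3 + 9*a + 1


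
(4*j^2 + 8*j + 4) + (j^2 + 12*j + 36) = 5*j^2 + 20*j + 40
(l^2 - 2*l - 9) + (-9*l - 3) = l^2 - 11*l - 12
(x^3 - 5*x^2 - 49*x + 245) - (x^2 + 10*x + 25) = x^3 - 6*x^2 - 59*x + 220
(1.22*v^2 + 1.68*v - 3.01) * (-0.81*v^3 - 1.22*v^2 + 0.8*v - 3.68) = -0.9882*v^5 - 2.8492*v^4 + 1.3645*v^3 + 0.5266*v^2 - 8.5904*v + 11.0768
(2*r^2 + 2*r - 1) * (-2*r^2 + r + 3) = -4*r^4 - 2*r^3 + 10*r^2 + 5*r - 3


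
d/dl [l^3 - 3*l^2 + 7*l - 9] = 3*l^2 - 6*l + 7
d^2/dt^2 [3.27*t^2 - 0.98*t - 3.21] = 6.54000000000000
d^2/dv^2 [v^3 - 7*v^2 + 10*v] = 6*v - 14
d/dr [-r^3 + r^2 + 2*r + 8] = -3*r^2 + 2*r + 2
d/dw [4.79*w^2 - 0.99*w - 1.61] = 9.58*w - 0.99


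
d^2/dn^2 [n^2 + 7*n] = 2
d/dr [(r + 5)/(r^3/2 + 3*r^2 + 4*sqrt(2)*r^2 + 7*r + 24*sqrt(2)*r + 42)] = 2*(r^3 + 6*r^2 + 8*sqrt(2)*r^2 + 14*r + 48*sqrt(2)*r - (r + 5)*(3*r^2 + 12*r + 16*sqrt(2)*r + 14 + 48*sqrt(2)) + 84)/(r^3 + 6*r^2 + 8*sqrt(2)*r^2 + 14*r + 48*sqrt(2)*r + 84)^2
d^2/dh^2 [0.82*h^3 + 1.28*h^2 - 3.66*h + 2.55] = 4.92*h + 2.56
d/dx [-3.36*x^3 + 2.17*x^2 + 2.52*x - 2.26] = -10.08*x^2 + 4.34*x + 2.52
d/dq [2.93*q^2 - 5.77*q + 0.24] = 5.86*q - 5.77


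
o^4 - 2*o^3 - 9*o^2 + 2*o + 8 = (o - 4)*(o - 1)*(o + 1)*(o + 2)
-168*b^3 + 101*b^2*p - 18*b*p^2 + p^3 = (-8*b + p)*(-7*b + p)*(-3*b + p)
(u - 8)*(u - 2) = u^2 - 10*u + 16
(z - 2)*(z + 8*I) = z^2 - 2*z + 8*I*z - 16*I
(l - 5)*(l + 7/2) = l^2 - 3*l/2 - 35/2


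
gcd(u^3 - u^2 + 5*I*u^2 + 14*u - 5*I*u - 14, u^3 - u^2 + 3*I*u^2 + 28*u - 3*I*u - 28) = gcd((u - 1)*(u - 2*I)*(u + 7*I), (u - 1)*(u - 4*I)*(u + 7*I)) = u^2 + u*(-1 + 7*I) - 7*I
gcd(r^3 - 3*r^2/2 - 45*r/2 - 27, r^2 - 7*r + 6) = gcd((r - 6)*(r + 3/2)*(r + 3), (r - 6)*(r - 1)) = r - 6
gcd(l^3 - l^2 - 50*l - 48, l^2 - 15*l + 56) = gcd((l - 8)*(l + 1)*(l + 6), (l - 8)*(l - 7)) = l - 8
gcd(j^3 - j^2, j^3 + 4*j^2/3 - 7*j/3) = j^2 - j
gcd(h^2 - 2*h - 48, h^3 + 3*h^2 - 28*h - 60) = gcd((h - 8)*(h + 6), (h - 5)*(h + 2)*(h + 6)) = h + 6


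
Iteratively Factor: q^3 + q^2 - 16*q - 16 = (q + 1)*(q^2 - 16) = (q + 1)*(q + 4)*(q - 4)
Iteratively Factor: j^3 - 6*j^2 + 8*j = (j - 4)*(j^2 - 2*j) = j*(j - 4)*(j - 2)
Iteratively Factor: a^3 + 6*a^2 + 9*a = (a)*(a^2 + 6*a + 9) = a*(a + 3)*(a + 3)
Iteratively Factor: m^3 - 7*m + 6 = (m - 2)*(m^2 + 2*m - 3) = (m - 2)*(m + 3)*(m - 1)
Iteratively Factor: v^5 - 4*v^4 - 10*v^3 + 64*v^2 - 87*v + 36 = (v - 3)*(v^4 - v^3 - 13*v^2 + 25*v - 12) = (v - 3)*(v - 1)*(v^3 - 13*v + 12) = (v - 3)^2*(v - 1)*(v^2 + 3*v - 4) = (v - 3)^2*(v - 1)^2*(v + 4)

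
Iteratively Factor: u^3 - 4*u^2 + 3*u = (u)*(u^2 - 4*u + 3) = u*(u - 3)*(u - 1)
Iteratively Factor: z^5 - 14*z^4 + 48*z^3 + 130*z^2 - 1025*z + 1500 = (z - 5)*(z^4 - 9*z^3 + 3*z^2 + 145*z - 300) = (z - 5)^2*(z^3 - 4*z^2 - 17*z + 60) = (z - 5)^3*(z^2 + z - 12) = (z - 5)^3*(z - 3)*(z + 4)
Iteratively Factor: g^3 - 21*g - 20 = (g + 1)*(g^2 - g - 20) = (g + 1)*(g + 4)*(g - 5)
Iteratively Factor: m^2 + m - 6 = (m - 2)*(m + 3)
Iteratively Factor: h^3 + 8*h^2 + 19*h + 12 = (h + 4)*(h^2 + 4*h + 3) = (h + 1)*(h + 4)*(h + 3)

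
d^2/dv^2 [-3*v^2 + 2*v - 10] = -6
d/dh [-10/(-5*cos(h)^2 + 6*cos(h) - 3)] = 20*(5*cos(h) - 3)*sin(h)/(5*cos(h)^2 - 6*cos(h) + 3)^2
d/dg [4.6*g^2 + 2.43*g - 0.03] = 9.2*g + 2.43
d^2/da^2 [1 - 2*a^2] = -4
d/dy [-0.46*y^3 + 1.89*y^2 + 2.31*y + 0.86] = -1.38*y^2 + 3.78*y + 2.31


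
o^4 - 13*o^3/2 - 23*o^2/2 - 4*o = o*(o - 8)*(o + 1/2)*(o + 1)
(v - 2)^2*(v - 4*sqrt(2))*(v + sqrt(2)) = v^4 - 3*sqrt(2)*v^3 - 4*v^3 - 4*v^2 + 12*sqrt(2)*v^2 - 12*sqrt(2)*v + 32*v - 32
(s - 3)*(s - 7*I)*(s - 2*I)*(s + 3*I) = s^4 - 3*s^3 - 6*I*s^3 + 13*s^2 + 18*I*s^2 - 39*s - 42*I*s + 126*I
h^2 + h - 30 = (h - 5)*(h + 6)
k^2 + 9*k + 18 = (k + 3)*(k + 6)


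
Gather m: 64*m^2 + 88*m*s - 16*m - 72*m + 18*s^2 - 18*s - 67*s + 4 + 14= 64*m^2 + m*(88*s - 88) + 18*s^2 - 85*s + 18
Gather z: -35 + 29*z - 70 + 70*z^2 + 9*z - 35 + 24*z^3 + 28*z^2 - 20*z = 24*z^3 + 98*z^2 + 18*z - 140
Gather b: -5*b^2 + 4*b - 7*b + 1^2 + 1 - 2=-5*b^2 - 3*b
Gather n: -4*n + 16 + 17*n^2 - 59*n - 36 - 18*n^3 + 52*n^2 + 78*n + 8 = -18*n^3 + 69*n^2 + 15*n - 12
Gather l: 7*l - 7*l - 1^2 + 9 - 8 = 0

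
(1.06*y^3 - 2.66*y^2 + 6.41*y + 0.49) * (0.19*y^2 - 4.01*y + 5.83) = 0.2014*y^5 - 4.756*y^4 + 18.0643*y^3 - 41.1188*y^2 + 35.4054*y + 2.8567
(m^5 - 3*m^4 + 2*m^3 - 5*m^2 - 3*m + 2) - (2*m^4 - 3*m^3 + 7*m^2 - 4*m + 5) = m^5 - 5*m^4 + 5*m^3 - 12*m^2 + m - 3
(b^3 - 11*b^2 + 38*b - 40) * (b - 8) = b^4 - 19*b^3 + 126*b^2 - 344*b + 320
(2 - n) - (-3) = 5 - n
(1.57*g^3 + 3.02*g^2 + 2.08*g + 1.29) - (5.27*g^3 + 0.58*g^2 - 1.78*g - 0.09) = -3.7*g^3 + 2.44*g^2 + 3.86*g + 1.38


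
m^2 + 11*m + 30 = (m + 5)*(m + 6)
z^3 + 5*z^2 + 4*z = z*(z + 1)*(z + 4)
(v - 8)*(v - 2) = v^2 - 10*v + 16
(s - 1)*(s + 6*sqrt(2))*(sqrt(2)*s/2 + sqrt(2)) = sqrt(2)*s^3/2 + sqrt(2)*s^2/2 + 6*s^2 - sqrt(2)*s + 6*s - 12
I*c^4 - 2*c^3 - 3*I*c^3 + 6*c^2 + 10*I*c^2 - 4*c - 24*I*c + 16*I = (c - 2)*(c - 2*I)*(c + 4*I)*(I*c - I)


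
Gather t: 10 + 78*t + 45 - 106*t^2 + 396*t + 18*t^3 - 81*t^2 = 18*t^3 - 187*t^2 + 474*t + 55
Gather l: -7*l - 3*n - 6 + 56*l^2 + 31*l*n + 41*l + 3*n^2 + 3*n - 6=56*l^2 + l*(31*n + 34) + 3*n^2 - 12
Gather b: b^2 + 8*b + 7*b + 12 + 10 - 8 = b^2 + 15*b + 14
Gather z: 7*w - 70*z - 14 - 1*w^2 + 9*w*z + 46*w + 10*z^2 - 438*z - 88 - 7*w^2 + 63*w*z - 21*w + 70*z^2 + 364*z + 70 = -8*w^2 + 32*w + 80*z^2 + z*(72*w - 144) - 32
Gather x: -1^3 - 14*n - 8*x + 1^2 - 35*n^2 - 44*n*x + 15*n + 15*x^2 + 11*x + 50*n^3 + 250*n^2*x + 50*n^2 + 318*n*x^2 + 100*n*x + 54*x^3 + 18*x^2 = 50*n^3 + 15*n^2 + n + 54*x^3 + x^2*(318*n + 33) + x*(250*n^2 + 56*n + 3)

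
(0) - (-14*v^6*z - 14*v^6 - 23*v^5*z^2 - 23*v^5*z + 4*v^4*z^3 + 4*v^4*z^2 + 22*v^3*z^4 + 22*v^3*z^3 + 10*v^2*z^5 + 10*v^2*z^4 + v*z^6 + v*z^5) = 14*v^6*z + 14*v^6 + 23*v^5*z^2 + 23*v^5*z - 4*v^4*z^3 - 4*v^4*z^2 - 22*v^3*z^4 - 22*v^3*z^3 - 10*v^2*z^5 - 10*v^2*z^4 - v*z^6 - v*z^5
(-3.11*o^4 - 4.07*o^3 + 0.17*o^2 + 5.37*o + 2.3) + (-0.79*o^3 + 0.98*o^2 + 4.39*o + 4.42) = -3.11*o^4 - 4.86*o^3 + 1.15*o^2 + 9.76*o + 6.72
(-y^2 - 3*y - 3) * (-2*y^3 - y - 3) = 2*y^5 + 6*y^4 + 7*y^3 + 6*y^2 + 12*y + 9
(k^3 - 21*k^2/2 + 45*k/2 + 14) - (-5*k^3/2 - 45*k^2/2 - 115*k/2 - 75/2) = 7*k^3/2 + 12*k^2 + 80*k + 103/2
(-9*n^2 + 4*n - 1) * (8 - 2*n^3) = 18*n^5 - 8*n^4 + 2*n^3 - 72*n^2 + 32*n - 8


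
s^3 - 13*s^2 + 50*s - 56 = (s - 7)*(s - 4)*(s - 2)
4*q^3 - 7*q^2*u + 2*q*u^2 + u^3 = (-q + u)^2*(4*q + u)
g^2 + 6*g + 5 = (g + 1)*(g + 5)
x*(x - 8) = x^2 - 8*x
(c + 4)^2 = c^2 + 8*c + 16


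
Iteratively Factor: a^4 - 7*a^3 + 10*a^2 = (a - 2)*(a^3 - 5*a^2) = (a - 5)*(a - 2)*(a^2) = a*(a - 5)*(a - 2)*(a)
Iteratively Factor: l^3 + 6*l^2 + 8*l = (l + 4)*(l^2 + 2*l) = l*(l + 4)*(l + 2)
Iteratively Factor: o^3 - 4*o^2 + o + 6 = (o - 2)*(o^2 - 2*o - 3) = (o - 3)*(o - 2)*(o + 1)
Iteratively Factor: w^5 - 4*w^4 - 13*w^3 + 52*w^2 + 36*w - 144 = (w - 3)*(w^4 - w^3 - 16*w^2 + 4*w + 48) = (w - 3)*(w + 2)*(w^3 - 3*w^2 - 10*w + 24) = (w - 3)*(w - 2)*(w + 2)*(w^2 - w - 12) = (w - 3)*(w - 2)*(w + 2)*(w + 3)*(w - 4)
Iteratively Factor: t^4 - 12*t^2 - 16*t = (t - 4)*(t^3 + 4*t^2 + 4*t) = (t - 4)*(t + 2)*(t^2 + 2*t) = (t - 4)*(t + 2)^2*(t)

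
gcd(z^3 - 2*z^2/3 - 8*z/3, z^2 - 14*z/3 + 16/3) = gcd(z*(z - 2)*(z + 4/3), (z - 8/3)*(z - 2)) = z - 2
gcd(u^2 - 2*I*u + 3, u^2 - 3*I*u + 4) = u + I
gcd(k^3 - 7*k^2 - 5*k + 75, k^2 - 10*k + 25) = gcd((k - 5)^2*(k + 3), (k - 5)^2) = k^2 - 10*k + 25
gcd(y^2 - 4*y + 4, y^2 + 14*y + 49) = 1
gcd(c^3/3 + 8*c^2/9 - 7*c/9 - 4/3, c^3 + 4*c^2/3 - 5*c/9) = 1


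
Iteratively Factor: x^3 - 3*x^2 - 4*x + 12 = (x - 2)*(x^2 - x - 6) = (x - 2)*(x + 2)*(x - 3)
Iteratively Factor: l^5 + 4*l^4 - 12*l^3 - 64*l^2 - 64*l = (l)*(l^4 + 4*l^3 - 12*l^2 - 64*l - 64) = l*(l + 2)*(l^3 + 2*l^2 - 16*l - 32) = l*(l + 2)*(l + 4)*(l^2 - 2*l - 8) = l*(l + 2)^2*(l + 4)*(l - 4)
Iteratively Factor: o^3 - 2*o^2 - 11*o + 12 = (o - 1)*(o^2 - o - 12) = (o - 1)*(o + 3)*(o - 4)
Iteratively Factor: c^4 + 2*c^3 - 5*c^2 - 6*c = (c + 3)*(c^3 - c^2 - 2*c) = (c - 2)*(c + 3)*(c^2 + c) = c*(c - 2)*(c + 3)*(c + 1)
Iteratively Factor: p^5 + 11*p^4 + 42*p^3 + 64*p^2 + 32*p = (p + 4)*(p^4 + 7*p^3 + 14*p^2 + 8*p) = (p + 1)*(p + 4)*(p^3 + 6*p^2 + 8*p) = p*(p + 1)*(p + 4)*(p^2 + 6*p + 8) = p*(p + 1)*(p + 4)^2*(p + 2)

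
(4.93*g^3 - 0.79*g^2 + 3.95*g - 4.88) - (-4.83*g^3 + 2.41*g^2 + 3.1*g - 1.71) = 9.76*g^3 - 3.2*g^2 + 0.85*g - 3.17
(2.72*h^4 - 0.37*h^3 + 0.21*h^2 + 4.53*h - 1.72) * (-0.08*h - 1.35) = -0.2176*h^5 - 3.6424*h^4 + 0.4827*h^3 - 0.6459*h^2 - 5.9779*h + 2.322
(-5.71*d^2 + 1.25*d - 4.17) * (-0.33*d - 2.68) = 1.8843*d^3 + 14.8903*d^2 - 1.9739*d + 11.1756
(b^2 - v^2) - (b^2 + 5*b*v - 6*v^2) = -5*b*v + 5*v^2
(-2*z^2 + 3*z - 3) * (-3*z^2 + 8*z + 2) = 6*z^4 - 25*z^3 + 29*z^2 - 18*z - 6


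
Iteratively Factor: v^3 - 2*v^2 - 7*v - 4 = (v + 1)*(v^2 - 3*v - 4) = (v - 4)*(v + 1)*(v + 1)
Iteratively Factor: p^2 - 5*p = (p - 5)*(p)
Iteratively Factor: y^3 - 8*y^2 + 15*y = (y - 5)*(y^2 - 3*y) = y*(y - 5)*(y - 3)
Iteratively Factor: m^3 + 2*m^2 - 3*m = (m + 3)*(m^2 - m) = (m - 1)*(m + 3)*(m)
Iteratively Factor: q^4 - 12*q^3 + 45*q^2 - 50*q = (q - 5)*(q^3 - 7*q^2 + 10*q) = (q - 5)^2*(q^2 - 2*q) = q*(q - 5)^2*(q - 2)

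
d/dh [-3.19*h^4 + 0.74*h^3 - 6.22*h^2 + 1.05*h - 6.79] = -12.76*h^3 + 2.22*h^2 - 12.44*h + 1.05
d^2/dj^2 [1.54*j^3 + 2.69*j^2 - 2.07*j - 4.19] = 9.24*j + 5.38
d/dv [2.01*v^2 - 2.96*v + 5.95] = 4.02*v - 2.96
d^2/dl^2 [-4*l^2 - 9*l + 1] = -8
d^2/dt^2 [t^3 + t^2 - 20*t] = 6*t + 2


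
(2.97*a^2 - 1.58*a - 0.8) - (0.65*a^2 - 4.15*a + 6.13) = 2.32*a^2 + 2.57*a - 6.93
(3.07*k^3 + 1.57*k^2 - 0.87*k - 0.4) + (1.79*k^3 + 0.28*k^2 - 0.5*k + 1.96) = 4.86*k^3 + 1.85*k^2 - 1.37*k + 1.56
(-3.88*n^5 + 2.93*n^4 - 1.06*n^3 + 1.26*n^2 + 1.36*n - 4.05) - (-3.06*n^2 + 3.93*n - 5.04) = -3.88*n^5 + 2.93*n^4 - 1.06*n^3 + 4.32*n^2 - 2.57*n + 0.99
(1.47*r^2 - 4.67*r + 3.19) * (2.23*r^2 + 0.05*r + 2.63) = 3.2781*r^4 - 10.3406*r^3 + 10.7463*r^2 - 12.1226*r + 8.3897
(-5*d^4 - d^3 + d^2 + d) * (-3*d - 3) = 15*d^5 + 18*d^4 - 6*d^2 - 3*d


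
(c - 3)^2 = c^2 - 6*c + 9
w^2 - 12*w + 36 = (w - 6)^2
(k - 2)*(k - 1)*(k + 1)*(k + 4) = k^4 + 2*k^3 - 9*k^2 - 2*k + 8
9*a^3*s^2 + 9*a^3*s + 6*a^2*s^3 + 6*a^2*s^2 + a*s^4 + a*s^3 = s*(3*a + s)^2*(a*s + a)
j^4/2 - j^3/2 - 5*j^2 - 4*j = j*(j/2 + 1/2)*(j - 4)*(j + 2)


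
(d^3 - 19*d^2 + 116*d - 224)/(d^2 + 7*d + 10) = (d^3 - 19*d^2 + 116*d - 224)/(d^2 + 7*d + 10)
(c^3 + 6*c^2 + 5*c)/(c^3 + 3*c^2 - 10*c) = (c + 1)/(c - 2)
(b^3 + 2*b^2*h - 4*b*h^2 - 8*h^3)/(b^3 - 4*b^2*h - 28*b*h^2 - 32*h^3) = (b - 2*h)/(b - 8*h)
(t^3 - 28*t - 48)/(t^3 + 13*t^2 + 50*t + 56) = (t - 6)/(t + 7)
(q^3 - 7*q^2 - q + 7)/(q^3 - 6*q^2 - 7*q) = (q - 1)/q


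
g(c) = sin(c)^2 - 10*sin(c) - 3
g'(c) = 2*sin(c)*cos(c) - 10*cos(c)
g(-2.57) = 2.70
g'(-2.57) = 9.32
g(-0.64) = 3.33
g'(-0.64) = -8.98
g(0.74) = -9.29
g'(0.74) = -6.39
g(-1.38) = 7.78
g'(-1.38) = -2.27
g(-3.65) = -7.63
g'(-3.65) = 7.88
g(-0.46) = 1.64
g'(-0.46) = -9.76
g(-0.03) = -2.70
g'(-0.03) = -10.06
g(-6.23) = -3.53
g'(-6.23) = -9.88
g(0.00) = -3.00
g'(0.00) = -10.00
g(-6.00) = -5.72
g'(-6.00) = -9.07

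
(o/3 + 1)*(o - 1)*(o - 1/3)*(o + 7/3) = o^4/3 + 4*o^3/3 + 2*o^2/27 - 68*o/27 + 7/9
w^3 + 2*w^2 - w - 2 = (w - 1)*(w + 1)*(w + 2)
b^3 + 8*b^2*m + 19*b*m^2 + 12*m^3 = (b + m)*(b + 3*m)*(b + 4*m)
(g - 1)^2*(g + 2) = g^3 - 3*g + 2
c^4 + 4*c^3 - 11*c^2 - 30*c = c*(c - 3)*(c + 2)*(c + 5)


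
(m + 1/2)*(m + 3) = m^2 + 7*m/2 + 3/2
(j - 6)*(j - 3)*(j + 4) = j^3 - 5*j^2 - 18*j + 72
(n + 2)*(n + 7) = n^2 + 9*n + 14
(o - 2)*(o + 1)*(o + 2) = o^3 + o^2 - 4*o - 4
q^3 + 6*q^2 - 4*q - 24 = (q - 2)*(q + 2)*(q + 6)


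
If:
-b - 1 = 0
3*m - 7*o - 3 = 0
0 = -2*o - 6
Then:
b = -1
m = -6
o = -3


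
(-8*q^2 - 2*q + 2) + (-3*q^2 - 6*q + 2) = -11*q^2 - 8*q + 4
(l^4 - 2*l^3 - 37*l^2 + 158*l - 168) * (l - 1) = l^5 - 3*l^4 - 35*l^3 + 195*l^2 - 326*l + 168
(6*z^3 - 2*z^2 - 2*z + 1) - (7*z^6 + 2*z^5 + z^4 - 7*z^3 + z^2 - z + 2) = -7*z^6 - 2*z^5 - z^4 + 13*z^3 - 3*z^2 - z - 1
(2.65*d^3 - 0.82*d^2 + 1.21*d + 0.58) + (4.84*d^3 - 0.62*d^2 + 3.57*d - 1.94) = 7.49*d^3 - 1.44*d^2 + 4.78*d - 1.36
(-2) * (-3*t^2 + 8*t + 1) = 6*t^2 - 16*t - 2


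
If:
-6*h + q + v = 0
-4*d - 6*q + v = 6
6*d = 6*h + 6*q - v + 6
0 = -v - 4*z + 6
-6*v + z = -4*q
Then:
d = -51/376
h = -85/376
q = -183/188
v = -18/47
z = 75/47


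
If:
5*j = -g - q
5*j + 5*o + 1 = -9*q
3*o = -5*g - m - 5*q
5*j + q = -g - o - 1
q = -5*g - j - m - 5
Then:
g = 236/29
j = -56/29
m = -1313/29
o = -1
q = 44/29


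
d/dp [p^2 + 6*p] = 2*p + 6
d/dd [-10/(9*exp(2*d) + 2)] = 180*exp(2*d)/(9*exp(2*d) + 2)^2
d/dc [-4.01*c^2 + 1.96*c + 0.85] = 1.96 - 8.02*c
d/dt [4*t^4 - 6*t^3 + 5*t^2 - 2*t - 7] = 16*t^3 - 18*t^2 + 10*t - 2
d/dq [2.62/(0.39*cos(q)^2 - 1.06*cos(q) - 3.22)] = (2.0436*cos(q) - 2.7772)*sin(q)/(-0.39*cos(q)^2 + 1.06*cos(q) + 3.22)^2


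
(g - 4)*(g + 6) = g^2 + 2*g - 24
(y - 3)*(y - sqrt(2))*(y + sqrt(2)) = y^3 - 3*y^2 - 2*y + 6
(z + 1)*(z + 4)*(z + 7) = z^3 + 12*z^2 + 39*z + 28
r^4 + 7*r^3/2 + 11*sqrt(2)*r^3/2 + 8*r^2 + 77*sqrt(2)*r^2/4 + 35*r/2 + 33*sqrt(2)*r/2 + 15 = (r + 3/2)*(r + 2)*(r + sqrt(2)/2)*(r + 5*sqrt(2))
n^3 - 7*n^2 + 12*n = n*(n - 4)*(n - 3)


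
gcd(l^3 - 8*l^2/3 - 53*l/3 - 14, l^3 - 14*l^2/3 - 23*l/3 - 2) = l^2 - 5*l - 6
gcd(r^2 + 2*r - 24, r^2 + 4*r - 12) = r + 6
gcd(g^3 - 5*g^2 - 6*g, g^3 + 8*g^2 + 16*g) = g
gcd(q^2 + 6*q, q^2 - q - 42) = q + 6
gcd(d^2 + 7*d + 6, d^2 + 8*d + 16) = 1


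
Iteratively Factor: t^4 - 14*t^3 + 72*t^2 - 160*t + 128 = (t - 2)*(t^3 - 12*t^2 + 48*t - 64) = (t - 4)*(t - 2)*(t^2 - 8*t + 16) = (t - 4)^2*(t - 2)*(t - 4)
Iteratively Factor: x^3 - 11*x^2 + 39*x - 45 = (x - 3)*(x^2 - 8*x + 15) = (x - 3)^2*(x - 5)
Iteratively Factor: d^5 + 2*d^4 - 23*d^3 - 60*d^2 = (d)*(d^4 + 2*d^3 - 23*d^2 - 60*d) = d*(d + 4)*(d^3 - 2*d^2 - 15*d) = d^2*(d + 4)*(d^2 - 2*d - 15) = d^2*(d - 5)*(d + 4)*(d + 3)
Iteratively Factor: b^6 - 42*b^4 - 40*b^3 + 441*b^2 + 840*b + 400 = (b + 4)*(b^5 - 4*b^4 - 26*b^3 + 64*b^2 + 185*b + 100) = (b - 5)*(b + 4)*(b^4 + b^3 - 21*b^2 - 41*b - 20) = (b - 5)*(b + 1)*(b + 4)*(b^3 - 21*b - 20) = (b - 5)^2*(b + 1)*(b + 4)*(b^2 + 5*b + 4) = (b - 5)^2*(b + 1)^2*(b + 4)*(b + 4)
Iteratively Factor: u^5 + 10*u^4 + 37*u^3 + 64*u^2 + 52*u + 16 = (u + 1)*(u^4 + 9*u^3 + 28*u^2 + 36*u + 16) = (u + 1)^2*(u^3 + 8*u^2 + 20*u + 16) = (u + 1)^2*(u + 2)*(u^2 + 6*u + 8) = (u + 1)^2*(u + 2)^2*(u + 4)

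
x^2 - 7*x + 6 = (x - 6)*(x - 1)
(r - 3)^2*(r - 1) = r^3 - 7*r^2 + 15*r - 9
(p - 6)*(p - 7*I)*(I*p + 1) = I*p^3 + 8*p^2 - 6*I*p^2 - 48*p - 7*I*p + 42*I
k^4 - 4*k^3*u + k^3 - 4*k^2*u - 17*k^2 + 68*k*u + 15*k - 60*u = (k - 3)*(k - 1)*(k + 5)*(k - 4*u)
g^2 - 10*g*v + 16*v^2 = (g - 8*v)*(g - 2*v)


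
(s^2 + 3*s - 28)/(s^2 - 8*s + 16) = (s + 7)/(s - 4)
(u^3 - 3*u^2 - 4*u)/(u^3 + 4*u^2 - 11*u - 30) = u*(u^2 - 3*u - 4)/(u^3 + 4*u^2 - 11*u - 30)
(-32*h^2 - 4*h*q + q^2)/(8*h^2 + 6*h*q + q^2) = (-8*h + q)/(2*h + q)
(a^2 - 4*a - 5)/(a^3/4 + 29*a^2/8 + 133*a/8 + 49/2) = 8*(a^2 - 4*a - 5)/(2*a^3 + 29*a^2 + 133*a + 196)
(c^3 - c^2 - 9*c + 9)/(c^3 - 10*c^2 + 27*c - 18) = (c + 3)/(c - 6)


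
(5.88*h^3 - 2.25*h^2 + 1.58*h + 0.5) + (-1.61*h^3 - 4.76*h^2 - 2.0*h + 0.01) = 4.27*h^3 - 7.01*h^2 - 0.42*h + 0.51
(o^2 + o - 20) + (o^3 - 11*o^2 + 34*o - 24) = o^3 - 10*o^2 + 35*o - 44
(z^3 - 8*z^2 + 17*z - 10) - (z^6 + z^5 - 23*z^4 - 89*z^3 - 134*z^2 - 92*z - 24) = -z^6 - z^5 + 23*z^4 + 90*z^3 + 126*z^2 + 109*z + 14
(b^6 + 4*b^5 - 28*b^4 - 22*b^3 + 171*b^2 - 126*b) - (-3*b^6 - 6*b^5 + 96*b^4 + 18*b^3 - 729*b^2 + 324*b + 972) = 4*b^6 + 10*b^5 - 124*b^4 - 40*b^3 + 900*b^2 - 450*b - 972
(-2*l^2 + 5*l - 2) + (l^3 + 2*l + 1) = l^3 - 2*l^2 + 7*l - 1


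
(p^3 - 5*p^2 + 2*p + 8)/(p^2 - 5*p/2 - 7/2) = 2*(p^2 - 6*p + 8)/(2*p - 7)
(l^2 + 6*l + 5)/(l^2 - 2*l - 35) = (l + 1)/(l - 7)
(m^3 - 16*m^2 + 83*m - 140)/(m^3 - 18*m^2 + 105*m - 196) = (m - 5)/(m - 7)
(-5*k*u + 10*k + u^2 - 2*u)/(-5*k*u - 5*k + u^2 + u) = (u - 2)/(u + 1)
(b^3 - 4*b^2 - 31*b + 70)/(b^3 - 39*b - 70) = (b - 2)/(b + 2)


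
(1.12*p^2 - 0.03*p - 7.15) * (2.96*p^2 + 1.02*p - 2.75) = 3.3152*p^4 + 1.0536*p^3 - 24.2746*p^2 - 7.2105*p + 19.6625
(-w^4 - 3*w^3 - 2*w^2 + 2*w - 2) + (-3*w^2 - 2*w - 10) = -w^4 - 3*w^3 - 5*w^2 - 12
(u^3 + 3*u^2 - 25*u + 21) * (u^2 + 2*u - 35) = u^5 + 5*u^4 - 54*u^3 - 134*u^2 + 917*u - 735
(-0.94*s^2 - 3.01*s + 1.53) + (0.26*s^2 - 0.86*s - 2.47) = -0.68*s^2 - 3.87*s - 0.94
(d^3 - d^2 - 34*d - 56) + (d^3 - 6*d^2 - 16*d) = 2*d^3 - 7*d^2 - 50*d - 56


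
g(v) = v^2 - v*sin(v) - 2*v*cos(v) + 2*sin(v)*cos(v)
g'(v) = 2*v*sin(v) - v*cos(v) + 2*v - 2*sin(v)^2 - sin(v) + 2*cos(v)^2 - 2*cos(v)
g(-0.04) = 0.00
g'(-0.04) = -0.00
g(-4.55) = 23.40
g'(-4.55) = -21.37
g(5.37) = 25.55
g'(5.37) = -1.98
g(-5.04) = 34.03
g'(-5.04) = -21.18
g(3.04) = 14.78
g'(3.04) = 13.57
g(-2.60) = 1.85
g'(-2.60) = -1.58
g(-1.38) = 0.70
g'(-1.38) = -1.04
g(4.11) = 25.87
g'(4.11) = 5.02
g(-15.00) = 193.44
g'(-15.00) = -19.41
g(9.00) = 92.94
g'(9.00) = 36.35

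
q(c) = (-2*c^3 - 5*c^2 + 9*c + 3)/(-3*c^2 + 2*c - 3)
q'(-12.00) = 0.68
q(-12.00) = -5.73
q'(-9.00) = 0.68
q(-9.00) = -3.69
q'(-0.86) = -0.83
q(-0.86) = 1.03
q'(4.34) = 0.89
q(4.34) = 4.24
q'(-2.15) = 0.52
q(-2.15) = 0.93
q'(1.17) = 3.06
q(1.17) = -0.73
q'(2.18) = 1.75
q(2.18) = 1.70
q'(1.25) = 3.00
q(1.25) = -0.49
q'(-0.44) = -2.33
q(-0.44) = 0.39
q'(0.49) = -0.22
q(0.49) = -2.18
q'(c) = (6*c - 2)*(-2*c^3 - 5*c^2 + 9*c + 3)/(-3*c^2 + 2*c - 3)^2 + (-6*c^2 - 10*c + 9)/(-3*c^2 + 2*c - 3) = (6*c^4 - 8*c^3 + 35*c^2 + 48*c - 33)/(9*c^4 - 12*c^3 + 22*c^2 - 12*c + 9)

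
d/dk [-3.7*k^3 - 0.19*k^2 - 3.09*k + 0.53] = -11.1*k^2 - 0.38*k - 3.09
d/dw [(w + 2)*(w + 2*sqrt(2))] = 2*w + 2 + 2*sqrt(2)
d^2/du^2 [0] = 0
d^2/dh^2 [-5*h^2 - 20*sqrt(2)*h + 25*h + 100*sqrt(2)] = -10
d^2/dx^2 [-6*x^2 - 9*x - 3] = -12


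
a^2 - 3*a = a*(a - 3)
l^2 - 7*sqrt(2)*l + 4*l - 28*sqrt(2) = (l + 4)*(l - 7*sqrt(2))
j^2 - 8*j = j*(j - 8)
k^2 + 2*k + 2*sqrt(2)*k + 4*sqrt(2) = (k + 2)*(k + 2*sqrt(2))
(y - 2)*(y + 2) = y^2 - 4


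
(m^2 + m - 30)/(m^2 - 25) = (m + 6)/(m + 5)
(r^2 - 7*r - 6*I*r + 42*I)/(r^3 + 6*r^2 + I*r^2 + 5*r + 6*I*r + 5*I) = (r^2 - r*(7 + 6*I) + 42*I)/(r^3 + r^2*(6 + I) + r*(5 + 6*I) + 5*I)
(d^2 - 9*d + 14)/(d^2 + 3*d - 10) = (d - 7)/(d + 5)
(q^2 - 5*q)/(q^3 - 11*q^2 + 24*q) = (q - 5)/(q^2 - 11*q + 24)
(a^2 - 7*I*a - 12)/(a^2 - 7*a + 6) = (a^2 - 7*I*a - 12)/(a^2 - 7*a + 6)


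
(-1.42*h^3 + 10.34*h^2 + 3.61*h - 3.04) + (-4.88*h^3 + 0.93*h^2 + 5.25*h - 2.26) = -6.3*h^3 + 11.27*h^2 + 8.86*h - 5.3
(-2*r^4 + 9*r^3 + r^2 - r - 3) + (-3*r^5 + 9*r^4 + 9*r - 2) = -3*r^5 + 7*r^4 + 9*r^3 + r^2 + 8*r - 5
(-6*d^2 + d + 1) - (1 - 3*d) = -6*d^2 + 4*d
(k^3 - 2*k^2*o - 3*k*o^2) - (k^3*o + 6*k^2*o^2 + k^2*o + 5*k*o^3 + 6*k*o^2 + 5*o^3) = -k^3*o + k^3 - 6*k^2*o^2 - 3*k^2*o - 5*k*o^3 - 9*k*o^2 - 5*o^3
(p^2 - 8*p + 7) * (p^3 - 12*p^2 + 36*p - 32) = p^5 - 20*p^4 + 139*p^3 - 404*p^2 + 508*p - 224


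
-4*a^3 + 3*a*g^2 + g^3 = (-a + g)*(2*a + g)^2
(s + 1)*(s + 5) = s^2 + 6*s + 5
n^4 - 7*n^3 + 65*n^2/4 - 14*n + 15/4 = (n - 3)*(n - 5/2)*(n - 1)*(n - 1/2)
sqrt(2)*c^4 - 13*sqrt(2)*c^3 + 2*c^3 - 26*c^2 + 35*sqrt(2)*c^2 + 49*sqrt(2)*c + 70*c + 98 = (c - 7)^2*(c + sqrt(2))*(sqrt(2)*c + sqrt(2))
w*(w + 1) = w^2 + w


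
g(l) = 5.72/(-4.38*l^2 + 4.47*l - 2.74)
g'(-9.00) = -0.00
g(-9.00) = -0.01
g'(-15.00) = -0.00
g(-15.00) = -0.01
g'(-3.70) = -0.03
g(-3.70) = -0.07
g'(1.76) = 0.88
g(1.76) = -0.68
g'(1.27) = 2.23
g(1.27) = -1.39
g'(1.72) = 0.94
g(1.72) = -0.71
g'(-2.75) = -0.07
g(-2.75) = -0.12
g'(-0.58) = -1.18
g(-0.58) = -0.84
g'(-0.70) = -0.94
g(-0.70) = -0.71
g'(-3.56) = -0.04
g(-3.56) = -0.08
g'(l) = 5.72*(8.76*l - 4.47)/(-4.38*l^2 + 4.47*l - 2.74)^2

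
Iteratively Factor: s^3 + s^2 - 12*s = (s - 3)*(s^2 + 4*s) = s*(s - 3)*(s + 4)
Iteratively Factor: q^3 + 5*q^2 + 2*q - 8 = (q + 2)*(q^2 + 3*q - 4) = (q + 2)*(q + 4)*(q - 1)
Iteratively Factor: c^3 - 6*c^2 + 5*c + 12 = (c + 1)*(c^2 - 7*c + 12) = (c - 3)*(c + 1)*(c - 4)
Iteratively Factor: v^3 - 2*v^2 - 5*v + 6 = (v - 3)*(v^2 + v - 2) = (v - 3)*(v - 1)*(v + 2)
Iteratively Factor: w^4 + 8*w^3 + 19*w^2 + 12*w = (w + 3)*(w^3 + 5*w^2 + 4*w) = w*(w + 3)*(w^2 + 5*w + 4) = w*(w + 1)*(w + 3)*(w + 4)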